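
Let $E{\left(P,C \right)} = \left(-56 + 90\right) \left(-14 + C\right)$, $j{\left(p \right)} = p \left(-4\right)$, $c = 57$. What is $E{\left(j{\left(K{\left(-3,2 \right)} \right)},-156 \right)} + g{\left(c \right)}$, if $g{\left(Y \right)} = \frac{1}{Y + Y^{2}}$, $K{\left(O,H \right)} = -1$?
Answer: $- \frac{19108679}{3306} \approx -5780.0$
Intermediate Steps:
$j{\left(p \right)} = - 4 p$
$E{\left(P,C \right)} = -476 + 34 C$ ($E{\left(P,C \right)} = 34 \left(-14 + C\right) = -476 + 34 C$)
$E{\left(j{\left(K{\left(-3,2 \right)} \right)},-156 \right)} + g{\left(c \right)} = \left(-476 + 34 \left(-156\right)\right) + \frac{1}{57 \left(1 + 57\right)} = \left(-476 - 5304\right) + \frac{1}{57 \cdot 58} = -5780 + \frac{1}{57} \cdot \frac{1}{58} = -5780 + \frac{1}{3306} = - \frac{19108679}{3306}$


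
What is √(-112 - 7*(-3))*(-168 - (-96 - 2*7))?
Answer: -58*I*√91 ≈ -553.29*I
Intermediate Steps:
√(-112 - 7*(-3))*(-168 - (-96 - 2*7)) = √(-112 + 21)*(-168 - (-96 - 1*14)) = √(-91)*(-168 - (-96 - 14)) = (I*√91)*(-168 - 1*(-110)) = (I*√91)*(-168 + 110) = (I*√91)*(-58) = -58*I*√91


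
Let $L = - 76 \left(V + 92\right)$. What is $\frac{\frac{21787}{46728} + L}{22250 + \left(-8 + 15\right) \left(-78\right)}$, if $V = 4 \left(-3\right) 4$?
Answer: $- \frac{156236645}{1014184512} \approx -0.15405$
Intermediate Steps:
$V = -48$ ($V = \left(-12\right) 4 = -48$)
$L = -3344$ ($L = - 76 \left(-48 + 92\right) = \left(-76\right) 44 = -3344$)
$\frac{\frac{21787}{46728} + L}{22250 + \left(-8 + 15\right) \left(-78\right)} = \frac{\frac{21787}{46728} - 3344}{22250 + \left(-8 + 15\right) \left(-78\right)} = \frac{21787 \cdot \frac{1}{46728} - 3344}{22250 + 7 \left(-78\right)} = \frac{\frac{21787}{46728} - 3344}{22250 - 546} = - \frac{156236645}{46728 \cdot 21704} = \left(- \frac{156236645}{46728}\right) \frac{1}{21704} = - \frac{156236645}{1014184512}$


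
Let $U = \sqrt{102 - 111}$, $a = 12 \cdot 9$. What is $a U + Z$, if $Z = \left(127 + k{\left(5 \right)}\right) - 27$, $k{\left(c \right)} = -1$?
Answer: $99 + 324 i \approx 99.0 + 324.0 i$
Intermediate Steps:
$a = 108$
$Z = 99$ ($Z = \left(127 - 1\right) - 27 = 126 - 27 = 99$)
$U = 3 i$ ($U = \sqrt{-9} = 3 i \approx 3.0 i$)
$a U + Z = 108 \cdot 3 i + 99 = 324 i + 99 = 99 + 324 i$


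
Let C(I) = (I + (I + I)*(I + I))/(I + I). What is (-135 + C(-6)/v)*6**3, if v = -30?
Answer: -145386/5 ≈ -29077.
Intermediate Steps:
C(I) = (I + 4*I**2)/(2*I) (C(I) = (I + (2*I)*(2*I))/((2*I)) = (I + 4*I**2)*(1/(2*I)) = (I + 4*I**2)/(2*I))
(-135 + C(-6)/v)*6**3 = (-135 + (1/2 + 2*(-6))/(-30))*6**3 = (-135 + (1/2 - 12)*(-1/30))*216 = (-135 - 23/2*(-1/30))*216 = (-135 + 23/60)*216 = -8077/60*216 = -145386/5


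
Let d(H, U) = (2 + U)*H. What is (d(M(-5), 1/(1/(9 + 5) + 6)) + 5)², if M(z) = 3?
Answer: 954529/7225 ≈ 132.11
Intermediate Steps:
d(H, U) = H*(2 + U)
(d(M(-5), 1/(1/(9 + 5) + 6)) + 5)² = (3*(2 + 1/(1/(9 + 5) + 6)) + 5)² = (3*(2 + 1/(1/14 + 6)) + 5)² = (3*(2 + 1/(85/14)) + 5)² = (3*(2 + 14/85) + 5)² = (3*(184/85) + 5)² = (552/85 + 5)² = (977/85)² = 954529/7225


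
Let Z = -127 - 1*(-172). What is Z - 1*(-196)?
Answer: 241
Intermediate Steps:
Z = 45 (Z = -127 + 172 = 45)
Z - 1*(-196) = 45 - 1*(-196) = 45 + 196 = 241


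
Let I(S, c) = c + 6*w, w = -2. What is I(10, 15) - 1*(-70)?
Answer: 73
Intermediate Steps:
I(S, c) = -12 + c (I(S, c) = c + 6*(-2) = c - 12 = -12 + c)
I(10, 15) - 1*(-70) = (-12 + 15) - 1*(-70) = 3 + 70 = 73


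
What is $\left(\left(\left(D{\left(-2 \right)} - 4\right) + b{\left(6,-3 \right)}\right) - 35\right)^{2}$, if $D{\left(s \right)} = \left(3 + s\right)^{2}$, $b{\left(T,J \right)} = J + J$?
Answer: $1936$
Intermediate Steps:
$b{\left(T,J \right)} = 2 J$
$\left(\left(\left(D{\left(-2 \right)} - 4\right) + b{\left(6,-3 \right)}\right) - 35\right)^{2} = \left(\left(\left(\left(3 - 2\right)^{2} - 4\right) + 2 \left(-3\right)\right) - 35\right)^{2} = \left(\left(\left(1^{2} - 4\right) - 6\right) - 35\right)^{2} = \left(\left(\left(1 - 4\right) - 6\right) - 35\right)^{2} = \left(\left(-3 - 6\right) - 35\right)^{2} = \left(-9 - 35\right)^{2} = \left(-44\right)^{2} = 1936$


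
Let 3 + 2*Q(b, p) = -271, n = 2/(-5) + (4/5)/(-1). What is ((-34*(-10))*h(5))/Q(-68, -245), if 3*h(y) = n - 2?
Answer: 1088/411 ≈ 2.6472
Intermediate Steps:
n = -6/5 (n = 2*(-⅕) + (4*(⅕))*(-1) = -⅖ + (⅘)*(-1) = -⅖ - ⅘ = -6/5 ≈ -1.2000)
h(y) = -16/15 (h(y) = (-6/5 - 2)/3 = (⅓)*(-16/5) = -16/15)
Q(b, p) = -137 (Q(b, p) = -3/2 + (½)*(-271) = -3/2 - 271/2 = -137)
((-34*(-10))*h(5))/Q(-68, -245) = (-34*(-10)*(-16/15))/(-137) = (340*(-16/15))*(-1/137) = -1088/3*(-1/137) = 1088/411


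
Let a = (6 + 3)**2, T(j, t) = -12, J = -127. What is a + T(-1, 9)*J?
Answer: 1605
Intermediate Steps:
a = 81 (a = 9**2 = 81)
a + T(-1, 9)*J = 81 - 12*(-127) = 81 + 1524 = 1605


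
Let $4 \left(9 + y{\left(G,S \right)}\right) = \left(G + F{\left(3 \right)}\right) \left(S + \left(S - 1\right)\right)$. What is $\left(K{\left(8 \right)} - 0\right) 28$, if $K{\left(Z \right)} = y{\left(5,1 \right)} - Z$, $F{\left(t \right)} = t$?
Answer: $-420$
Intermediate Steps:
$y{\left(G,S \right)} = -9 + \frac{\left(-1 + 2 S\right) \left(3 + G\right)}{4}$ ($y{\left(G,S \right)} = -9 + \frac{\left(G + 3\right) \left(S + \left(S - 1\right)\right)}{4} = -9 + \frac{\left(3 + G\right) \left(S + \left(-1 + S\right)\right)}{4} = -9 + \frac{\left(3 + G\right) \left(-1 + 2 S\right)}{4} = -9 + \frac{\left(-1 + 2 S\right) \left(3 + G\right)}{4}$)
$K{\left(Z \right)} = -7 - Z$ ($K{\left(Z \right)} = \left(- \frac{39}{4} - \frac{5}{4} + \frac{3}{2} \cdot 1 + \frac{1}{2} \cdot 5 \cdot 1\right) - Z = \left(- \frac{39}{4} - \frac{5}{4} + \frac{3}{2} + \frac{5}{2}\right) - Z = -7 - Z$)
$\left(K{\left(8 \right)} - 0\right) 28 = \left(\left(-7 - 8\right) - 0\right) 28 = \left(\left(-7 - 8\right) + 0\right) 28 = \left(-15 + 0\right) 28 = \left(-15\right) 28 = -420$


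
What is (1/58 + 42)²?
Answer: 5938969/3364 ≈ 1765.4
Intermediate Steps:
(1/58 + 42)² = (2437/58)² = 5938969/3364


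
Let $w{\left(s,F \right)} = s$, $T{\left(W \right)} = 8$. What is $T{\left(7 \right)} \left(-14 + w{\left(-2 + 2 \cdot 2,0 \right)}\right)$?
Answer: $-96$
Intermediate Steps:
$T{\left(7 \right)} \left(-14 + w{\left(-2 + 2 \cdot 2,0 \right)}\right) = 8 \left(-14 + \left(-2 + 2 \cdot 2\right)\right) = 8 \left(-14 + \left(-2 + 4\right)\right) = 8 \left(-14 + 2\right) = 8 \left(-12\right) = -96$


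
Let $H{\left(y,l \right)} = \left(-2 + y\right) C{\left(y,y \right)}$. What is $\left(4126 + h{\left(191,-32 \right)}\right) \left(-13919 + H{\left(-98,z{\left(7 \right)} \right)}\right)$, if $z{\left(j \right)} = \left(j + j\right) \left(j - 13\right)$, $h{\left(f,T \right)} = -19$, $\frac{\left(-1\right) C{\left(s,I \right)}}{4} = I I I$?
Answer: $-1546247382933$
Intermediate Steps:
$C{\left(s,I \right)} = - 4 I^{3}$ ($C{\left(s,I \right)} = - 4 I I I = - 4 I^{2} I = - 4 I^{3}$)
$z{\left(j \right)} = 2 j \left(-13 + j\right)$
$H{\left(y,l \right)} = - 4 y^{3} \left(-2 + y\right)$ ($H{\left(y,l \right)} = \left(-2 + y\right) \left(- 4 y^{3}\right) = - 4 y^{3} \left(-2 + y\right)$)
$\left(4126 + h{\left(191,-32 \right)}\right) \left(-13919 + H{\left(-98,z{\left(7 \right)} \right)}\right) = \left(4126 - 19\right) \left(-13919 + 4 \left(-98\right)^{3} \left(2 - -98\right)\right) = 4107 \left(-13919 + 4 \left(-941192\right) \left(2 + 98\right)\right) = 4107 \left(-13919 + 4 \left(-941192\right) 100\right) = 4107 \left(-13919 - 376476800\right) = 4107 \left(-376490719\right) = -1546247382933$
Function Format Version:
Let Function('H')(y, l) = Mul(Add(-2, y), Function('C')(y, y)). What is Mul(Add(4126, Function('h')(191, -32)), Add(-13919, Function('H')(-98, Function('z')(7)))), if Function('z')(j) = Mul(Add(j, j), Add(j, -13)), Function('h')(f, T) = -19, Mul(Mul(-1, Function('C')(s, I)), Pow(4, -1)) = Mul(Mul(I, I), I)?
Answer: -1546247382933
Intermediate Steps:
Function('C')(s, I) = Mul(-4, Pow(I, 3)) (Function('C')(s, I) = Mul(-4, Mul(Mul(I, I), I)) = Mul(-4, Mul(Pow(I, 2), I)) = Mul(-4, Pow(I, 3)))
Function('z')(j) = Mul(2, j, Add(-13, j)) (Function('z')(j) = Mul(Mul(2, j), Add(-13, j)) = Mul(2, j, Add(-13, j)))
Function('H')(y, l) = Mul(-4, Pow(y, 3), Add(-2, y)) (Function('H')(y, l) = Mul(Add(-2, y), Mul(-4, Pow(y, 3))) = Mul(-4, Pow(y, 3), Add(-2, y)))
Mul(Add(4126, Function('h')(191, -32)), Add(-13919, Function('H')(-98, Function('z')(7)))) = Mul(Add(4126, -19), Add(-13919, Mul(4, Pow(-98, 3), Add(2, Mul(-1, -98))))) = Mul(4107, Add(-13919, Mul(4, -941192, Add(2, 98)))) = Mul(4107, Add(-13919, Mul(4, -941192, 100))) = Mul(4107, Add(-13919, -376476800)) = Mul(4107, -376490719) = -1546247382933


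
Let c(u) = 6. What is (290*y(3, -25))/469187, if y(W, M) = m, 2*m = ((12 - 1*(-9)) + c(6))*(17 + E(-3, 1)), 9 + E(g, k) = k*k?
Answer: 35235/469187 ≈ 0.075098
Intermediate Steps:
E(g, k) = -9 + k² (E(g, k) = -9 + k*k = -9 + k²)
m = 243/2 (m = (((12 - 1*(-9)) + 6)*(17 + (-9 + 1²)))/2 = (((12 + 9) + 6)*(17 + (-9 + 1)))/2 = ((21 + 6)*(17 - 8))/2 = (27*9)/2 = (½)*243 = 243/2 ≈ 121.50)
y(W, M) = 243/2
(290*y(3, -25))/469187 = (290*(243/2))/469187 = 35235*(1/469187) = 35235/469187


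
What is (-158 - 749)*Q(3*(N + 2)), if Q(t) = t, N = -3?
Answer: 2721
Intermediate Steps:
(-158 - 749)*Q(3*(N + 2)) = (-158 - 749)*(3*(-3 + 2)) = -2721*(-1) = -907*(-3) = 2721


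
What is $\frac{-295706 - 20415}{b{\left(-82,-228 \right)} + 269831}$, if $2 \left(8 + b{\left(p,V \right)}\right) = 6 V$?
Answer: $- \frac{24317}{20703} \approx -1.1746$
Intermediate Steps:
$b{\left(p,V \right)} = -8 + 3 V$ ($b{\left(p,V \right)} = -8 + \frac{6 V}{2} = -8 + 3 V$)
$\frac{-295706 - 20415}{b{\left(-82,-228 \right)} + 269831} = \frac{-295706 - 20415}{\left(-8 + 3 \left(-228\right)\right) + 269831} = - \frac{316121}{\left(-8 - 684\right) + 269831} = - \frac{316121}{-692 + 269831} = - \frac{316121}{269139} = \left(-316121\right) \frac{1}{269139} = - \frac{24317}{20703}$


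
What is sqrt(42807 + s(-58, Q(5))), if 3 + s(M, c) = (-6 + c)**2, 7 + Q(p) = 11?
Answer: 2*sqrt(10702) ≈ 206.90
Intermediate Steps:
Q(p) = 4 (Q(p) = -7 + 11 = 4)
s(M, c) = -3 + (-6 + c)**2
sqrt(42807 + s(-58, Q(5))) = sqrt(42807 + (-3 + (-6 + 4)**2)) = sqrt(42807 + (-3 + (-2)**2)) = sqrt(42807 + (-3 + 4)) = sqrt(42807 + 1) = sqrt(42808) = 2*sqrt(10702)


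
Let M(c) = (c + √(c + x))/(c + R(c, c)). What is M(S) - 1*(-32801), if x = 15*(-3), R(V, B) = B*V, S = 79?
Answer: 2624081/80 + √34/6320 ≈ 32801.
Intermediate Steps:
x = -45
M(c) = (c + √(-45 + c))/(c + c²) (M(c) = (c + √(c - 45))/(c + c*c) = (c + √(-45 + c))/(c + c²))
M(S) - 1*(-32801) = (79 + √(-45 + 79))/(79*(1 + 79)) - 1*(-32801) = (1/79)*(79 + √34)/80 + 32801 = (1/79)*(1/80)*(79 + √34) + 32801 = (1/80 + √34/6320) + 32801 = 2624081/80 + √34/6320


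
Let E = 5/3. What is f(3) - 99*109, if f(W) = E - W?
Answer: -32377/3 ≈ -10792.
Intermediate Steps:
E = 5/3 (E = 5*(⅓) = 5/3 ≈ 1.6667)
f(W) = 5/3 - W
f(3) - 99*109 = (5/3 - 1*3) - 99*109 = (5/3 - 3) - 10791 = -4/3 - 10791 = -32377/3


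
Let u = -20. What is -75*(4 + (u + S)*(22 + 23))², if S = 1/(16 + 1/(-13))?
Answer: -31651113675/529 ≈ -5.9832e+7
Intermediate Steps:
S = 13/207 (S = 1/(16 - 1/13) = 1/(207/13) = 13/207 ≈ 0.062802)
-75*(4 + (u + S)*(22 + 23))² = -75*(4 + (-20 + 13/207)*(22 + 23))² = -75*(4 - 4127/207*45)² = -75*(4 - 20635/23)² = -75*(-20543/23)² = -75*422014849/529 = -31651113675/529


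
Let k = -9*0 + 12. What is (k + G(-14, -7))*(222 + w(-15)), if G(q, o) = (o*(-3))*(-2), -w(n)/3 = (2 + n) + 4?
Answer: -7470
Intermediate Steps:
w(n) = -18 - 3*n (w(n) = -3*((2 + n) + 4) = -3*(6 + n) = -18 - 3*n)
G(q, o) = 6*o (G(q, o) = -3*o*(-2) = 6*o)
k = 12 (k = 0 + 12 = 12)
(k + G(-14, -7))*(222 + w(-15)) = (12 + 6*(-7))*(222 + (-18 - 3*(-15))) = (12 - 42)*(222 + (-18 + 45)) = -30*(222 + 27) = -30*249 = -7470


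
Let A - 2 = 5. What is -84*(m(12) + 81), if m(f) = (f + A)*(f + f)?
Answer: -45108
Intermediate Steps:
A = 7 (A = 2 + 5 = 7)
m(f) = 2*f*(7 + f) (m(f) = (f + 7)*(f + f) = (7 + f)*(2*f) = 2*f*(7 + f))
-84*(m(12) + 81) = -84*(2*12*(7 + 12) + 81) = -84*(2*12*19 + 81) = -84*(456 + 81) = -84*537 = -45108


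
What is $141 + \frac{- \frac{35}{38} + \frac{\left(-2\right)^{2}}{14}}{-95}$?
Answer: $\frac{3563239}{25270} \approx 141.01$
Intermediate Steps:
$141 + \frac{- \frac{35}{38} + \frac{\left(-2\right)^{2}}{14}}{-95} = 141 - \frac{\left(-35\right) \frac{1}{38} + 4 \cdot \frac{1}{14}}{95} = 141 - \frac{- \frac{35}{38} + \frac{2}{7}}{95} = 141 - - \frac{169}{25270} = 141 + \frac{169}{25270} = \frac{3563239}{25270}$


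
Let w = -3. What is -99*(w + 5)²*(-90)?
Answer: 35640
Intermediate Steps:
-99*(w + 5)²*(-90) = -99*(-3 + 5)²*(-90) = -99*2²*(-90) = -99*4*(-90) = -396*(-90) = 35640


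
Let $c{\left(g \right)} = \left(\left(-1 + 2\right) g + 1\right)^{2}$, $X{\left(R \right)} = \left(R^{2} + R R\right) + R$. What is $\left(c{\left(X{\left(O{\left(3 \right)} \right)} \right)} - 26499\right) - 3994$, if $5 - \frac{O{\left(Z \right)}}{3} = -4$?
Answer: $2177703$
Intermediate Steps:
$O{\left(Z \right)} = 27$ ($O{\left(Z \right)} = 15 - -12 = 15 + 12 = 27$)
$X{\left(R \right)} = R + 2 R^{2}$ ($X{\left(R \right)} = \left(R^{2} + R^{2}\right) + R = 2 R^{2} + R = R + 2 R^{2}$)
$c{\left(g \right)} = \left(1 + g\right)^{2}$ ($c{\left(g \right)} = \left(1 g + 1\right)^{2} = \left(g + 1\right)^{2} = \left(1 + g\right)^{2}$)
$\left(c{\left(X{\left(O{\left(3 \right)} \right)} \right)} - 26499\right) - 3994 = \left(\left(1 + 27 \left(1 + 2 \cdot 27\right)\right)^{2} - 26499\right) - 3994 = \left(\left(1 + 27 \left(1 + 54\right)\right)^{2} - 26499\right) - 3994 = \left(\left(1 + 27 \cdot 55\right)^{2} - 26499\right) - 3994 = \left(\left(1 + 1485\right)^{2} - 26499\right) - 3994 = \left(1486^{2} - 26499\right) - 3994 = \left(2208196 - 26499\right) - 3994 = 2181697 - 3994 = 2177703$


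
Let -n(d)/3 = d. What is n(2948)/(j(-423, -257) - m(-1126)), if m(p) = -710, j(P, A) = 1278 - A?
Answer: -8844/2245 ≈ -3.9394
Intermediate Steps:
n(d) = -3*d
n(2948)/(j(-423, -257) - m(-1126)) = (-3*2948)/((1278 - 1*(-257)) - 1*(-710)) = -8844/((1278 + 257) + 710) = -8844/(1535 + 710) = -8844/2245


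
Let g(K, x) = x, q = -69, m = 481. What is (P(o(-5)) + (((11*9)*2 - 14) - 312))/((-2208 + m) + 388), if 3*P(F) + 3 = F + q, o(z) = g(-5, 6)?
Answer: 150/1339 ≈ 0.11202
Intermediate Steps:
o(z) = 6
P(F) = -24 + F/3 (P(F) = -1 + (F - 69)/3 = -1 + (-69 + F)/3 = -1 + (-23 + F/3) = -24 + F/3)
(P(o(-5)) + (((11*9)*2 - 14) - 312))/((-2208 + m) + 388) = ((-24 + (⅓)*6) + (((11*9)*2 - 14) - 312))/((-2208 + 481) + 388) = ((-24 + 2) + ((99*2 - 14) - 312))/(-1727 + 388) = (-22 + ((198 - 14) - 312))/(-1339) = (-22 + (184 - 312))*(-1/1339) = (-22 - 128)*(-1/1339) = -150*(-1/1339) = 150/1339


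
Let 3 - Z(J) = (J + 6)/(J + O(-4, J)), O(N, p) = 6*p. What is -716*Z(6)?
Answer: -13604/7 ≈ -1943.4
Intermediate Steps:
Z(J) = 3 - (6 + J)/(7*J) (Z(J) = 3 - (J + 6)/(J + 6*J) = 3 - (6 + J)/(7*J))
-716*Z(6) = -1432*(-3 + 10*6)/(7*6) = -1432*(-3 + 60)/(7*6) = -1432*57/(7*6) = -716*19/7 = -13604/7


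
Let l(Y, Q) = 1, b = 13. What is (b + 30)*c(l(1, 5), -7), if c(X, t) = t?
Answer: -301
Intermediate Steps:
(b + 30)*c(l(1, 5), -7) = (13 + 30)*(-7) = 43*(-7) = -301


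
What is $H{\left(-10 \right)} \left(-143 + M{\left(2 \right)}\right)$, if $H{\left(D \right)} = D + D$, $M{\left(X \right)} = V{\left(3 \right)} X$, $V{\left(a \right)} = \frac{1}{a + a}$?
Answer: $\frac{8560}{3} \approx 2853.3$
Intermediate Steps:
$V{\left(a \right)} = \frac{1}{2 a}$
$M{\left(X \right)} = \frac{X}{6}$ ($M{\left(X \right)} = \frac{1}{2 \cdot 3} X = \frac{1}{2} \cdot \frac{1}{3} X = \frac{X}{6}$)
$H{\left(D \right)} = 2 D$
$H{\left(-10 \right)} \left(-143 + M{\left(2 \right)}\right) = 2 \left(-10\right) \left(-143 + \frac{1}{6} \cdot 2\right) = - 20 \left(-143 + \frac{1}{3}\right) = \left(-20\right) \left(- \frac{428}{3}\right) = \frac{8560}{3}$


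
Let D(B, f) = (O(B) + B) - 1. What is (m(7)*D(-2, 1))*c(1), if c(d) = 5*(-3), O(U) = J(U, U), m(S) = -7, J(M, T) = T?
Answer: -525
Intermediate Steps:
O(U) = U
D(B, f) = -1 + 2*B (D(B, f) = (B + B) - 1 = 2*B - 1 = -1 + 2*B)
c(d) = -15
(m(7)*D(-2, 1))*c(1) = -7*(-1 + 2*(-2))*(-15) = -7*(-1 - 4)*(-15) = -7*(-5)*(-15) = 35*(-15) = -525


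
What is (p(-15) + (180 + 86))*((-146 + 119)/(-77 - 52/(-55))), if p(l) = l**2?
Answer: 729135/4183 ≈ 174.31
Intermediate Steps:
(p(-15) + (180 + 86))*((-146 + 119)/(-77 - 52/(-55))) = ((-15)**2 + (180 + 86))*((-146 + 119)/(-77 - 52/(-55))) = (225 + 266)*(-27/(-77 - 52*(-1/55))) = 491*(-27/(-77 + 52/55)) = 491*(-27/(-4183/55)) = 491*(-27*(-55/4183)) = 491*(1485/4183) = 729135/4183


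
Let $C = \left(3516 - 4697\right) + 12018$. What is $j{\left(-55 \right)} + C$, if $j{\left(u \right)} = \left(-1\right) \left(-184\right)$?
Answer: $11021$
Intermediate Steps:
$j{\left(u \right)} = 184$
$C = 10837$ ($C = -1181 + 12018 = 10837$)
$j{\left(-55 \right)} + C = 184 + 10837 = 11021$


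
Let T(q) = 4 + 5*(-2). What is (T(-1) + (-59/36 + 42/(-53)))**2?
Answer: 258791569/3640464 ≈ 71.088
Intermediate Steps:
T(q) = -6 (T(q) = 4 - 10 = -6)
(T(-1) + (-59/36 + 42/(-53)))**2 = (-6 + (-59/36 + 42/(-53)))**2 = (-6 + (-59*1/36 + 42*(-1/53)))**2 = (-6 + (-59/36 - 42/53))**2 = (-6 - 4639/1908)**2 = (-16087/1908)**2 = 258791569/3640464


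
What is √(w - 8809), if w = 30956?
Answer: √22147 ≈ 148.82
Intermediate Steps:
√(w - 8809) = √(30956 - 8809) = √22147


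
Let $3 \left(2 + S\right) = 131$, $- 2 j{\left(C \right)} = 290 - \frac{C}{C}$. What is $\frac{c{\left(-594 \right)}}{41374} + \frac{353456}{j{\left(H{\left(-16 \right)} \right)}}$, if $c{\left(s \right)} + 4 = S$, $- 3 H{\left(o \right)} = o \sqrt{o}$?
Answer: $- \frac{87743298607}{35871258} \approx -2446.1$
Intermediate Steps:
$H{\left(o \right)} = - \frac{o^{\frac{3}{2}}}{3}$ ($H{\left(o \right)} = - \frac{o \sqrt{o}}{3} = - \frac{o^{\frac{3}{2}}}{3}$)
$j{\left(C \right)} = - \frac{289}{2}$ ($j{\left(C \right)} = - \frac{290 - \frac{C}{C}}{2} = - \frac{290 - 1}{2} = \left(- \frac{1}{2}\right) 289 = - \frac{289}{2}$)
$S = \frac{125}{3}$ ($S = -2 + \frac{1}{3} \cdot 131 = -2 + \frac{131}{3} = \frac{125}{3} \approx 41.667$)
$c{\left(s \right)} = \frac{113}{3}$ ($c{\left(s \right)} = -4 + \frac{125}{3} = \frac{113}{3}$)
$\frac{c{\left(-594 \right)}}{41374} + \frac{353456}{j{\left(H{\left(-16 \right)} \right)}} = \frac{113}{3 \cdot 41374} + \frac{353456}{- \frac{289}{2}} = \frac{113}{3} \cdot \frac{1}{41374} + 353456 \left(- \frac{2}{289}\right) = \frac{113}{124122} - \frac{706912}{289} = - \frac{87743298607}{35871258}$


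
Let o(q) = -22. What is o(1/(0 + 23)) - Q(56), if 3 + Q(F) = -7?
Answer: -12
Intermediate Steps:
Q(F) = -10 (Q(F) = -3 - 7 = -10)
o(1/(0 + 23)) - Q(56) = -22 - 1*(-10) = -22 + 10 = -12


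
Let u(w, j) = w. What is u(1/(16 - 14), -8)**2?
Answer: 1/4 ≈ 0.25000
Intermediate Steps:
u(1/(16 - 14), -8)**2 = (1/(16 - 14))**2 = (1/2)**2 = 1/4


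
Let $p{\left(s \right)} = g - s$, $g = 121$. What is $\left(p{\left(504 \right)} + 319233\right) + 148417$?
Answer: $467267$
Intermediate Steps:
$p{\left(s \right)} = 121 - s$
$\left(p{\left(504 \right)} + 319233\right) + 148417 = \left(\left(121 - 504\right) + 319233\right) + 148417 = \left(-383 + 319233\right) + 148417 = 318850 + 148417 = 467267$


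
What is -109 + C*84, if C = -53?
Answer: -4561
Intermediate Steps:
-109 + C*84 = -109 - 53*84 = -109 - 4452 = -4561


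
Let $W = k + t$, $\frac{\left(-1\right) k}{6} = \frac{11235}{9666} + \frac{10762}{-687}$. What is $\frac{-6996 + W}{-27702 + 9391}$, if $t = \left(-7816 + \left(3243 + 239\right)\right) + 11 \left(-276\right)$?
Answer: $\frac{1755929335}{2251758603} \approx 0.7798$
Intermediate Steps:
$k = \frac{10700783}{122973}$ ($k = - 6 \left(\frac{11235}{9666} + \frac{10762}{-687}\right) = - 6 \left(11235 \cdot \frac{1}{9666} + 10762 \left(- \frac{1}{687}\right)\right) = - 6 \left(\frac{3745}{3222} - \frac{10762}{687}\right) = \left(-6\right) \left(- \frac{10700783}{737838}\right) = \frac{10700783}{122973} \approx 87.017$)
$t = -7370$ ($t = \left(-7816 + 3482\right) - 3036 = -4334 - 3036 = -7370$)
$W = - \frac{895610227}{122973}$ ($W = \frac{10700783}{122973} - 7370 = - \frac{895610227}{122973} \approx -7283.0$)
$\frac{-6996 + W}{-27702 + 9391} = \frac{-6996 - \frac{895610227}{122973}}{-27702 + 9391} = - \frac{1755929335}{122973 \left(-18311\right)} = \left(- \frac{1755929335}{122973}\right) \left(- \frac{1}{18311}\right) = \frac{1755929335}{2251758603}$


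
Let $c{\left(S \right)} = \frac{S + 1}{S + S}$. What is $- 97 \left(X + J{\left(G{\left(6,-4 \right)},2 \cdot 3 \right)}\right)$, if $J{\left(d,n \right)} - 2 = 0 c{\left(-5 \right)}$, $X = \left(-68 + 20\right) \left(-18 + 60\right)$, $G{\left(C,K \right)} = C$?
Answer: $195358$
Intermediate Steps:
$c{\left(S \right)} = \frac{1 + S}{2 S}$
$X = -2016$ ($X = \left(-48\right) 42 = -2016$)
$J{\left(d,n \right)} = 2$ ($J{\left(d,n \right)} = 2 + 0 \frac{1 - 5}{2 \left(-5\right)} = 2 + 0 \cdot \frac{1}{2} \left(- \frac{1}{5}\right) \left(-4\right) = 2 + 0 \cdot \frac{2}{5} = 2 + 0 = 2$)
$- 97 \left(X + J{\left(G{\left(6,-4 \right)},2 \cdot 3 \right)}\right) = - 97 \left(-2016 + 2\right) = \left(-97\right) \left(-2014\right) = 195358$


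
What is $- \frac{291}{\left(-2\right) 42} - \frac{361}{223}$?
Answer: $\frac{11523}{6244} \approx 1.8455$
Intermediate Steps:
$- \frac{291}{\left(-2\right) 42} - \frac{361}{223} = - \frac{291}{-84} - \frac{361}{223} = \left(-291\right) \left(- \frac{1}{84}\right) - \frac{361}{223} = \frac{97}{28} - \frac{361}{223} = \frac{11523}{6244}$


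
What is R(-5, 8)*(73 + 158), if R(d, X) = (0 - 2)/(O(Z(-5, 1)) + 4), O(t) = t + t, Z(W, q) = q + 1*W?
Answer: 231/2 ≈ 115.50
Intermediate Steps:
Z(W, q) = W + q (Z(W, q) = q + W = W + q)
O(t) = 2*t
R(d, X) = ½ (R(d, X) = (0 - 2)/(2*(-5 + 1) + 4) = -2/(2*(-4) + 4) = -2/(-8 + 4) = -2/(-4) = -2*(-¼) = ½)
R(-5, 8)*(73 + 158) = (73 + 158)/2 = (½)*231 = 231/2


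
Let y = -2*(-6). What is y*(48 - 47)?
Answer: 12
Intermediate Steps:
y = 12
y*(48 - 47) = 12*(48 - 47) = 12*1 = 12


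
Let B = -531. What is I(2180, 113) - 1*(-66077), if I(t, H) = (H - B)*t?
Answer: 1469997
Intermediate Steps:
I(t, H) = t*(531 + H) (I(t, H) = (H - 1*(-531))*t = (H + 531)*t = (531 + H)*t = t*(531 + H))
I(2180, 113) - 1*(-66077) = 2180*(531 + 113) - 1*(-66077) = 2180*644 + 66077 = 1403920 + 66077 = 1469997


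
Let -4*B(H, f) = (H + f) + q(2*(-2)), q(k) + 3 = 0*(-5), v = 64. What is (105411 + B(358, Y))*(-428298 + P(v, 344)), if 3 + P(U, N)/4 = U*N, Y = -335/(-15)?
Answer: -107500723700/3 ≈ -3.5834e+10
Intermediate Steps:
q(k) = -3 (q(k) = -3 + 0*(-5) = -3 + 0 = -3)
Y = 67/3 (Y = -335*(-1/15) = 67/3 ≈ 22.333)
B(H, f) = ¾ - H/4 - f/4 (B(H, f) = -((H + f) - 3)/4 = -(-3 + H + f)/4 = ¾ - H/4 - f/4)
P(U, N) = -12 + 4*N*U (P(U, N) = -12 + 4*(U*N) = -12 + 4*(N*U) = -12 + 4*N*U)
(105411 + B(358, Y))*(-428298 + P(v, 344)) = (105411 + (¾ - ¼*358 - ¼*67/3))*(-428298 + (-12 + 4*344*64)) = (105411 + (¾ - 179/2 - 67/12))*(-428298 + (-12 + 88064)) = (105411 - 283/3)*(-428298 + 88052) = (315950/3)*(-340246) = -107500723700/3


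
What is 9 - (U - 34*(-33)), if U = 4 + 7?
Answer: -1124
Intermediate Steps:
U = 11
9 - (U - 34*(-33)) = 9 - (11 - 34*(-33)) = 9 - (11 + 1122) = 9 - 1*1133 = 9 - 1133 = -1124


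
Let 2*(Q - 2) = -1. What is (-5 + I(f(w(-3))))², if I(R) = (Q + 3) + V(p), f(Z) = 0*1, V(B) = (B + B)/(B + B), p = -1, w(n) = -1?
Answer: ¼ ≈ 0.25000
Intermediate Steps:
Q = 3/2 (Q = 2 + (½)*(-1) = 2 - ½ = 3/2 ≈ 1.5000)
V(B) = 1 (V(B) = (2*B)/((2*B)) = (2*B)*(1/(2*B)) = 1)
f(Z) = 0
I(R) = 11/2 (I(R) = (3/2 + 3) + 1 = 9/2 + 1 = 11/2)
(-5 + I(f(w(-3))))² = (-5 + 11/2)² = (½)² = ¼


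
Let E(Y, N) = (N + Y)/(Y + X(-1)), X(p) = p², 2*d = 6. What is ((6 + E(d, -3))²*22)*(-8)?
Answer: -6336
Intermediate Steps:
d = 3 (d = (½)*6 = 3)
E(Y, N) = (N + Y)/(1 + Y) (E(Y, N) = (N + Y)/(Y + (-1)²) = (N + Y)/(Y + 1) = (N + Y)/(1 + Y))
((6 + E(d, -3))²*22)*(-8) = ((6 + (-3 + 3)/(1 + 3))²*22)*(-8) = ((6 + 0/4)²*22)*(-8) = ((6 + (¼)*0)²*22)*(-8) = ((6 + 0)²*22)*(-8) = (6²*22)*(-8) = (36*22)*(-8) = 792*(-8) = -6336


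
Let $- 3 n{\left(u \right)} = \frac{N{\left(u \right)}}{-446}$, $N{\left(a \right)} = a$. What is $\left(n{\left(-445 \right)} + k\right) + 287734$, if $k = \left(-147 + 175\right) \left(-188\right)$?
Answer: $\frac{377944415}{1338} \approx 2.8247 \cdot 10^{5}$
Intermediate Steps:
$k = -5264$ ($k = 28 \left(-188\right) = -5264$)
$n{\left(u \right)} = \frac{u}{1338}$ ($n{\left(u \right)} = - \frac{u \frac{1}{-446}}{3} = - \frac{u \left(- \frac{1}{446}\right)}{3} = - \frac{\left(- \frac{1}{446}\right) u}{3} = \frac{u}{1338}$)
$\left(n{\left(-445 \right)} + k\right) + 287734 = \left(\frac{1}{1338} \left(-445\right) - 5264\right) + 287734 = \left(- \frac{445}{1338} - 5264\right) + 287734 = - \frac{7043677}{1338} + 287734 = \frac{377944415}{1338}$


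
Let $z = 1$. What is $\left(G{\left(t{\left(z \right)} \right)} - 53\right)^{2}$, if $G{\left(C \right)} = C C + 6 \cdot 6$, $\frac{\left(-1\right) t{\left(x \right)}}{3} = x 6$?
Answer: $94249$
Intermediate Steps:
$t{\left(x \right)} = - 18 x$ ($t{\left(x \right)} = - 3 x 6 = - 3 \cdot 6 x = - 18 x$)
$G{\left(C \right)} = 36 + C^{2}$ ($G{\left(C \right)} = C^{2} + 36 = 36 + C^{2}$)
$\left(G{\left(t{\left(z \right)} \right)} - 53\right)^{2} = \left(\left(36 + \left(\left(-18\right) 1\right)^{2}\right) - 53\right)^{2} = \left(\left(36 + \left(-18\right)^{2}\right) - 53\right)^{2} = \left(\left(36 + 324\right) - 53\right)^{2} = \left(360 - 53\right)^{2} = 307^{2} = 94249$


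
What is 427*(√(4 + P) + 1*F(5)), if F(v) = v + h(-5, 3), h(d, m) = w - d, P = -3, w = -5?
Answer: 2562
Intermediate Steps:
h(d, m) = -5 - d
F(v) = v (F(v) = v + (-5 - 1*(-5)) = v + (-5 + 5) = v + 0 = v)
427*(√(4 + P) + 1*F(5)) = 427*(√(4 - 3) + 1*5) = 427*(√1 + 5) = 427*(1 + 5) = 427*6 = 2562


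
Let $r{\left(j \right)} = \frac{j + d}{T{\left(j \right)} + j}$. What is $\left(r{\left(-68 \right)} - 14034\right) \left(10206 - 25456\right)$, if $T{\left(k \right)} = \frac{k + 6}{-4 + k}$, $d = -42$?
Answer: $\frac{517222324500}{2417} \approx 2.1399 \cdot 10^{8}$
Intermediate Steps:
$T{\left(k \right)} = \frac{6 + k}{-4 + k}$
$r{\left(j \right)} = \frac{-42 + j}{j + \frac{6 + j}{-4 + j}}$ ($r{\left(j \right)} = \frac{j - 42}{\frac{6 + j}{-4 + j} + j} = \frac{-42 + j}{j + \frac{6 + j}{-4 + j}}$)
$\left(r{\left(-68 \right)} - 14034\right) \left(10206 - 25456\right) = \left(\frac{\left(-42 - 68\right) \left(-4 - 68\right)}{6 - 68 - 68 \left(-4 - 68\right)} - 14034\right) \left(10206 - 25456\right) = \left(\frac{1}{6 - 68 - -4896} \left(-110\right) \left(-72\right) - 14034\right) \left(-15250\right) = \left(\frac{1}{6 - 68 + 4896} \left(-110\right) \left(-72\right) - 14034\right) \left(-15250\right) = \left(\frac{1}{4834} \left(-110\right) \left(-72\right) - 14034\right) \left(-15250\right) = \left(\frac{3960}{2417} - 14034\right) \left(-15250\right) = \left(- \frac{33916218}{2417}\right) \left(-15250\right) = \frac{517222324500}{2417}$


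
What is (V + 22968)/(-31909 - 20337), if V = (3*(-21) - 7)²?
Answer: -13934/26123 ≈ -0.53340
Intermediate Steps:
V = 4900 (V = (-63 - 7)² = (-70)² = 4900)
(V + 22968)/(-31909 - 20337) = (4900 + 22968)/(-31909 - 20337) = 27868/(-52246) = 27868*(-1/52246) = -13934/26123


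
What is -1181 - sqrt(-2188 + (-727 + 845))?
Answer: -1181 - 3*I*sqrt(230) ≈ -1181.0 - 45.497*I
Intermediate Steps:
-1181 - sqrt(-2188 + (-727 + 845)) = -1181 - sqrt(-2188 + 118) = -1181 - sqrt(-2070) = -1181 - 3*I*sqrt(230)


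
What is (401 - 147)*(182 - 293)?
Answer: -28194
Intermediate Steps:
(401 - 147)*(182 - 293) = 254*(-111) = -28194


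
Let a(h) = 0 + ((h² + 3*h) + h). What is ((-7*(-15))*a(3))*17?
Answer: 37485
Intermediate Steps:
a(h) = h² + 4*h (a(h) = 0 + (h² + 4*h) = h² + 4*h)
((-7*(-15))*a(3))*17 = ((-7*(-15))*(3*(4 + 3)))*17 = (105*(3*7))*17 = (105*21)*17 = 2205*17 = 37485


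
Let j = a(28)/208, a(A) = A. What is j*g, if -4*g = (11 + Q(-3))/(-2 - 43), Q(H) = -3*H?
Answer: 7/468 ≈ 0.014957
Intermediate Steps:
g = 1/9 (g = -(11 - 3*(-3))/(4*(-2 - 43)) = -(11 + 9)/(4*(-45)) = -5*(-1)/45 = -1/4*(-4/9) = 1/9 ≈ 0.11111)
j = 7/52 (j = 28/208 = 28*(1/208) = 7/52 ≈ 0.13462)
j*g = (7/52)*(1/9) = 7/468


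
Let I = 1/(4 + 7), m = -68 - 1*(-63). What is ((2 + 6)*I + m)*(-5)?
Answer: 235/11 ≈ 21.364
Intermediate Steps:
m = -5 (m = -68 + 63 = -5)
I = 1/11 ≈ 0.090909
((2 + 6)*I + m)*(-5) = ((2 + 6)*(1/11) - 5)*(-5) = (8*(1/11) - 5)*(-5) = (8/11 - 5)*(-5) = -47/11*(-5) = 235/11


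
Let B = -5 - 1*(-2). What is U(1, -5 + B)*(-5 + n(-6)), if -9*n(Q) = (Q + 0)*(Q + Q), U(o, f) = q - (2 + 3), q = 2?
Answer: 39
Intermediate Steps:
B = -3 (B = -5 + 2 = -3)
U(o, f) = -3 (U(o, f) = 2 - (2 + 3) = 2 - 1*5 = 2 - 5 = -3)
n(Q) = -2*Q**2/9 (n(Q) = -(Q + 0)*(Q + Q)/9 = -Q*2*Q/9 = -2*Q**2/9)
U(1, -5 + B)*(-5 + n(-6)) = -3*(-5 - 2/9*(-6)**2) = -3*(-5 - 2/9*36) = -3*(-5 - 8) = -3*(-13) = 39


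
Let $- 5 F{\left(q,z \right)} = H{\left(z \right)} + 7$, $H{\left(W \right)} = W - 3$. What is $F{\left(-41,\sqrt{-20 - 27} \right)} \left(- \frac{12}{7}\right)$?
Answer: $\frac{48}{35} + \frac{12 i \sqrt{47}}{35} \approx 1.3714 + 2.3505 i$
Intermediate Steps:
$H{\left(W \right)} = -3 + W$
$F{\left(q,z \right)} = - \frac{4}{5} - \frac{z}{5}$ ($F{\left(q,z \right)} = - \frac{\left(-3 + z\right) + 7}{5} = - \frac{4 + z}{5} = - \frac{4}{5} - \frac{z}{5}$)
$F{\left(-41,\sqrt{-20 - 27} \right)} \left(- \frac{12}{7}\right) = \left(- \frac{4}{5} - \frac{\sqrt{-20 - 27}}{5}\right) \left(- \frac{12}{7}\right) = \left(- \frac{4}{5} - \frac{\sqrt{-47}}{5}\right) \left(\left(-12\right) \frac{1}{7}\right) = \left(- \frac{4}{5} - \frac{i \sqrt{47}}{5}\right) \left(- \frac{12}{7}\right) = \frac{48}{35} + \frac{12 i \sqrt{47}}{35}$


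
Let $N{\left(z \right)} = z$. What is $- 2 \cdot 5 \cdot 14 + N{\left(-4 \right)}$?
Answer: $-144$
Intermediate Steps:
$- 2 \cdot 5 \cdot 14 + N{\left(-4 \right)} = - 2 \cdot 5 \cdot 14 - 4 = \left(-2\right) 70 - 4 = -140 - 4 = -144$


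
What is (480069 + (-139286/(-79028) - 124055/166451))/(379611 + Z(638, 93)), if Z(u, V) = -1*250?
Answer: 137282174954343/108483140599298 ≈ 1.2655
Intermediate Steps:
Z(u, V) = -250
(480069 + (-139286/(-79028) - 124055/166451))/(379611 + Z(638, 93)) = (480069 + (-139286/(-79028) - 124055/166451))/(379611 - 250) = (480069 + (-139286*(-1/79028) - 124055*1/166451))/379361 = (480069 + (69643/39514 - 124055/166451))*(1/379361) = (480069 + 290879901/285962818)*(1/379361) = (137282174954343/285962818)*(1/379361) = 137282174954343/108483140599298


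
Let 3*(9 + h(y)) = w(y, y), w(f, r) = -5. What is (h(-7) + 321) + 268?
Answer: 1735/3 ≈ 578.33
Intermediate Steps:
h(y) = -32/3 (h(y) = -9 + (1/3)*(-5) = -9 - 5/3 = -32/3)
(h(-7) + 321) + 268 = (-32/3 + 321) + 268 = 931/3 + 268 = 1735/3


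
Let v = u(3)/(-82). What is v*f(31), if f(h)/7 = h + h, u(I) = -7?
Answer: 1519/41 ≈ 37.049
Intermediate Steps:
f(h) = 14*h (f(h) = 7*(h + h) = 7*(2*h) = 14*h)
v = 7/82 (v = -7/(-82) = -7*(-1/82) = 7/82 ≈ 0.085366)
v*f(31) = 7*(14*31)/82 = (7/82)*434 = 1519/41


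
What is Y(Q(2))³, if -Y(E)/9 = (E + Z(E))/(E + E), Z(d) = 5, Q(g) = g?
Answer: -250047/64 ≈ -3907.0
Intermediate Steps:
Y(E) = -9*(5 + E)/(2*E) (Y(E) = -9*(E + 5)/(E + E) = -9*(5 + E)/(2*E))
Y(Q(2))³ = ((9/2)*(-5 - 1*2)/2)³ = ((9/2)*(½)*(-5 - 2))³ = ((9/2)*(½)*(-7))³ = (-63/4)³ = -250047/64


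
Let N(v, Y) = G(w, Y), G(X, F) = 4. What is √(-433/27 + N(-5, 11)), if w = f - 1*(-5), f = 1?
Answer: 5*I*√39/9 ≈ 3.4694*I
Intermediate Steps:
w = 6 (w = 1 - 1*(-5) = 1 + 5 = 6)
N(v, Y) = 4
√(-433/27 + N(-5, 11)) = √(-433/27 + 4) = √(-325/27) = 5*I*√39/9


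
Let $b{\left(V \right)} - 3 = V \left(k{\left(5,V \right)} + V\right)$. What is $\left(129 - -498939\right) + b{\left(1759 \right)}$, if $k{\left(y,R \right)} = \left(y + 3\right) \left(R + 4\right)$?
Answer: $28402088$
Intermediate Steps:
$k{\left(y,R \right)} = \left(3 + y\right) \left(4 + R\right)$
$b{\left(V \right)} = 3 + V \left(32 + 9 V\right)$ ($b{\left(V \right)} = 3 + V \left(\left(12 + 3 V + 4 \cdot 5 + V 5\right) + V\right) = 3 + V \left(\left(12 + 3 V + 20 + 5 V\right) + V\right) = 3 + V \left(\left(32 + 8 V\right) + V\right) = 3 + V \left(32 + 9 V\right)$)
$\left(129 - -498939\right) + b{\left(1759 \right)} = \left(129 - -498939\right) + \left(3 + 9 \cdot 1759^{2} + 32 \cdot 1759\right) = \left(129 + 498939\right) + \left(3 + 9 \cdot 3094081 + 56288\right) = 499068 + \left(3 + 27846729 + 56288\right) = 499068 + 27903020 = 28402088$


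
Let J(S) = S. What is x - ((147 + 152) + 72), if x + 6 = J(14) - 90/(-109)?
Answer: -39477/109 ≈ -362.17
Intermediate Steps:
x = 962/109 (x = -6 + (14 - 90/(-109)) = -6 + (14 - 90*(-1)/109) = -6 + (14 - 1*(-90/109)) = -6 + (14 + 90/109) = -6 + 1616/109 = 962/109 ≈ 8.8257)
x - ((147 + 152) + 72) = 962/109 - ((147 + 152) + 72) = 962/109 - (299 + 72) = 962/109 - 1*371 = 962/109 - 371 = -39477/109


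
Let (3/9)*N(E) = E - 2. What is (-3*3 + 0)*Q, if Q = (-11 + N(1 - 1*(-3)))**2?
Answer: -225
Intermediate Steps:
N(E) = -6 + 3*E (N(E) = 3*(E - 2) = 3*(-2 + E) = -6 + 3*E)
Q = 25 (Q = (-11 + (-6 + 3*(1 - 1*(-3))))**2 = (-11 + (-6 + 3*(1 + 3)))**2 = (-11 + (-6 + 3*4))**2 = (-11 + (-6 + 12))**2 = (-11 + 6)**2 = (-5)**2 = 25)
(-3*3 + 0)*Q = (-3*3 + 0)*25 = (-9 + 0)*25 = -9*25 = -225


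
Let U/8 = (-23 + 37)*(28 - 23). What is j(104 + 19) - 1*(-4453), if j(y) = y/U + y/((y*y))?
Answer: 306738329/68880 ≈ 4453.2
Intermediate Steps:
U = 560 (U = 8*((-23 + 37)*(28 - 23)) = 8*(14*5) = 8*70 = 560)
j(y) = 1/y + y/560 (j(y) = y/560 + y/((y*y)) = y*(1/560) + y/(y²) = y/560 + y/y² = y/560 + 1/y = 1/y + y/560)
j(104 + 19) - 1*(-4453) = (1/(104 + 19) + (104 + 19)/560) - 1*(-4453) = (1/123 + (1/560)*123) + 4453 = (1/123 + 123/560) + 4453 = 15689/68880 + 4453 = 306738329/68880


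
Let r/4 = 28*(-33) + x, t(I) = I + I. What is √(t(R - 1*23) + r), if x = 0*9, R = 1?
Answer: 2*I*√935 ≈ 61.156*I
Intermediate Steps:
x = 0
t(I) = 2*I
r = -3696 (r = 4*(28*(-33) + 0) = 4*(-924 + 0) = 4*(-924) = -3696)
√(t(R - 1*23) + r) = √(2*(1 - 1*23) - 3696) = √(2*(1 - 23) - 3696) = √(2*(-22) - 3696) = √(-44 - 3696) = √(-3740) = 2*I*√935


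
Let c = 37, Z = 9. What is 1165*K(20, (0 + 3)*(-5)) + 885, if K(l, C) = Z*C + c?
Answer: -113285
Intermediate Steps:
K(l, C) = 37 + 9*C (K(l, C) = 9*C + 37 = 37 + 9*C)
1165*K(20, (0 + 3)*(-5)) + 885 = 1165*(37 + 9*((0 + 3)*(-5))) + 885 = 1165*(37 + 9*(3*(-5))) + 885 = 1165*(37 + 9*(-15)) + 885 = 1165*(37 - 135) + 885 = 1165*(-98) + 885 = -114170 + 885 = -113285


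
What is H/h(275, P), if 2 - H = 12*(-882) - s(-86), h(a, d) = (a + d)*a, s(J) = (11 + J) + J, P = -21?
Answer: 417/2794 ≈ 0.14925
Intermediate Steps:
s(J) = 11 + 2*J
h(a, d) = a*(a + d)
H = 10425 (H = 2 - (12*(-882) - (11 + 2*(-86))) = 2 - (-10584 - (11 - 172)) = 2 - (-10584 - 1*(-161)) = 2 - (-10584 + 161) = 2 - 1*(-10423) = 2 + 10423 = 10425)
H/h(275, P) = 10425/((275*(275 - 21))) = 10425/((275*254)) = 10425/69850 = 10425*(1/69850) = 417/2794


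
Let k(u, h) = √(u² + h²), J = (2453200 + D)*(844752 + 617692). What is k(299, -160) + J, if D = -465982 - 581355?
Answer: 2055995909172 + √115001 ≈ 2.0560e+12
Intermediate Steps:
D = -1047337
J = 2055995909172 (J = (2453200 - 1047337)*(844752 + 617692) = 1405863*1462444 = 2055995909172)
k(u, h) = √(h² + u²)
k(299, -160) + J = √((-160)² + 299²) + 2055995909172 = √(25600 + 89401) + 2055995909172 = √115001 + 2055995909172 = 2055995909172 + √115001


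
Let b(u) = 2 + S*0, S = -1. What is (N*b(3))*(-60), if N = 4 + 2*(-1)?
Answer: -240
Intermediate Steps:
b(u) = 2 (b(u) = 2 - 1*0 = 2 + 0 = 2)
N = 2 (N = 4 - 2 = 2)
(N*b(3))*(-60) = (2*2)*(-60) = 4*(-60) = -240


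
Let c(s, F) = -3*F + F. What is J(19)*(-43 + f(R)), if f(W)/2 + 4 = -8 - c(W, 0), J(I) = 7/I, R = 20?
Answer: -469/19 ≈ -24.684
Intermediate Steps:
c(s, F) = -2*F
f(W) = -24 (f(W) = -8 + 2*(-8 - (-2)*0) = -8 + 2*(-8 - 1*0) = -8 + 2*(-8 + 0) = -8 + 2*(-8) = -8 - 16 = -24)
J(19)*(-43 + f(R)) = (7/19)*(-43 - 24) = (7*(1/19))*(-67) = (7/19)*(-67) = -469/19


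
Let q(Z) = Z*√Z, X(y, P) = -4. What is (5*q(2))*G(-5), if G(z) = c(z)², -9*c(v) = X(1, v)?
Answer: 160*√2/81 ≈ 2.7935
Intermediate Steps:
c(v) = 4/9 (c(v) = -⅑*(-4) = 4/9)
G(z) = 16/81 (G(z) = (4/9)² = 16/81)
q(Z) = Z^(3/2)
(5*q(2))*G(-5) = (5*2^(3/2))*(16/81) = (5*(2*√2))*(16/81) = (10*√2)*(16/81) = 160*√2/81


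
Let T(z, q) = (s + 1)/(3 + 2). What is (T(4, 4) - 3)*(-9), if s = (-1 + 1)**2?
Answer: 126/5 ≈ 25.200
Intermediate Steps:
s = 0 (s = 0**2 = 0)
T(z, q) = 1/5 (T(z, q) = (0 + 1)/(3 + 2) = 1/5)
(T(4, 4) - 3)*(-9) = (1/5 - 3)*(-9) = -14/5*(-9) = 126/5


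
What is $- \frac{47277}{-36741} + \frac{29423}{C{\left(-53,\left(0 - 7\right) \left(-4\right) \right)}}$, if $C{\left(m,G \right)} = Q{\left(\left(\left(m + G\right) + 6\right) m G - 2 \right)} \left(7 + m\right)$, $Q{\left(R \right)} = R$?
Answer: $\frac{542645455}{429281844} \approx 1.2641$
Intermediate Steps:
$C{\left(m,G \right)} = \left(-2 + G m \left(6 + G + m\right)\right) \left(7 + m\right)$ ($C{\left(m,G \right)} = \left(\left(\left(m + G\right) + 6\right) m G - 2\right) \left(7 + m\right) = \left(\left(\left(G + m\right) + 6\right) m G - 2\right) \left(7 + m\right) = \left(\left(6 + G + m\right) m G - 2\right) \left(7 + m\right) = \left(m \left(6 + G + m\right) G - 2\right) \left(7 + m\right) = \left(G m \left(6 + G + m\right) - 2\right) \left(7 + m\right) = \left(-2 + G m \left(6 + G + m\right)\right) \left(7 + m\right)$)
$- \frac{47277}{-36741} + \frac{29423}{C{\left(-53,\left(0 - 7\right) \left(-4\right) \right)}} = - \frac{47277}{-36741} + \frac{29423}{\left(7 - 53\right) \left(-2 + \left(0 - 7\right) \left(-4\right) \left(-53\right)^{2} - 53 \left(\left(0 - 7\right) \left(-4\right)\right)^{2} + 6 \left(0 - 7\right) \left(-4\right) \left(-53\right)\right)} = \left(-47277\right) \left(- \frac{1}{36741}\right) + \frac{29423}{\left(-46\right) \left(-2 + \left(-7\right) \left(-4\right) 2809 - 53 \left(\left(-7\right) \left(-4\right)\right)^{2} + 6 \left(\left(-7\right) \left(-4\right)\right) \left(-53\right)\right)} = \frac{15759}{12247} + \frac{29423}{\left(-46\right) \left(-2 + 28 \cdot 2809 - 53 \cdot 28^{2} + 6 \cdot 28 \left(-53\right)\right)} = \frac{15759}{12247} + \frac{29423}{\left(-46\right) \left(-2 + 78652 - 41552 - 8904\right)} = \frac{15759}{12247} + \frac{29423}{\left(-46\right) 28194} = \frac{15759}{12247} + \frac{29423}{-1296924} = \frac{15759}{12247} + 29423 \left(- \frac{1}{1296924}\right) = \frac{15759}{12247} - \frac{29423}{1296924} = \frac{542645455}{429281844}$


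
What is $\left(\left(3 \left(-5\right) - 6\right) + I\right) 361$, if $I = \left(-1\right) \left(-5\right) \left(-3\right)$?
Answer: $-12996$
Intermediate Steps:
$I = -15$ ($I = 5 \left(-3\right) = -15$)
$\left(\left(3 \left(-5\right) - 6\right) + I\right) 361 = \left(\left(3 \left(-5\right) - 6\right) - 15\right) 361 = \left(\left(-15 - 6\right) - 15\right) 361 = \left(-21 - 15\right) 361 = \left(-36\right) 361 = -12996$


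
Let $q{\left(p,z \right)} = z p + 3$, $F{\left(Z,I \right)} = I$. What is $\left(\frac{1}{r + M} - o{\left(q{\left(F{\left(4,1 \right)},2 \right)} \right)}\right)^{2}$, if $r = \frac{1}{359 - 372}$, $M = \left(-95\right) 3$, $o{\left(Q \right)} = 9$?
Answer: $\frac{1113356689}{13734436} \approx 81.063$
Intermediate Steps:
$q{\left(p,z \right)} = 3 + p z$ ($q{\left(p,z \right)} = p z + 3 = 3 + p z$)
$M = -285$
$r = - \frac{1}{13}$ ($r = \frac{1}{-13} = - \frac{1}{13} \approx -0.076923$)
$\left(\frac{1}{r + M} - o{\left(q{\left(F{\left(4,1 \right)},2 \right)} \right)}\right)^{2} = \left(\frac{1}{- \frac{1}{13} - 285} - 9\right)^{2} = \left(\frac{1}{- \frac{3706}{13}} - 9\right)^{2} = \left(- \frac{13}{3706} - 9\right)^{2} = \left(- \frac{33367}{3706}\right)^{2} = \frac{1113356689}{13734436}$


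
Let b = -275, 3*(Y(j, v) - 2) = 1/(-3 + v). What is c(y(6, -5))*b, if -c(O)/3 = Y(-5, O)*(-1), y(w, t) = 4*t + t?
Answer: -45925/28 ≈ -1640.2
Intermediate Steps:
Y(j, v) = 2 + 1/(3*(-3 + v))
y(w, t) = 5*t
c(O) = (-17 + 6*O)/(-3 + O) (c(O) = -3*(-17 + 6*O)/(3*(-3 + O))*(-1) = -(-1)*(-17 + 6*O)/(-3 + O) = (-17 + 6*O)/(-3 + O))
c(y(6, -5))*b = ((-17 + 6*(5*(-5)))/(-3 + 5*(-5)))*(-275) = ((-17 + 6*(-25))/(-3 - 25))*(-275) = ((-17 - 150)/(-28))*(-275) = -1/28*(-167)*(-275) = (167/28)*(-275) = -45925/28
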